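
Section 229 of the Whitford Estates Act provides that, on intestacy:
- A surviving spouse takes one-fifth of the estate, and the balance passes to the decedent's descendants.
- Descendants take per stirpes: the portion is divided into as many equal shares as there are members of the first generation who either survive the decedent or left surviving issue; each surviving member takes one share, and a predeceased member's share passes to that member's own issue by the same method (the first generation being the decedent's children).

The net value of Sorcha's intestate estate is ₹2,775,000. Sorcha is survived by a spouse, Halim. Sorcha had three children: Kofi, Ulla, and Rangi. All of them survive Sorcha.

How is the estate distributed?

Halim takes one-fifth of ₹2,775,000 = ₹555,000. The remaining ₹2,220,000 passes to the descendants.
The descendants' portion (₹2,220,000) is divided into 3 shares of ₹740,000: Kofi, Ulla, and Rangi each take ₹740,000.

Halim: ₹555,000; Kofi: ₹740,000; Ulla: ₹740,000; Rangi: ₹740,000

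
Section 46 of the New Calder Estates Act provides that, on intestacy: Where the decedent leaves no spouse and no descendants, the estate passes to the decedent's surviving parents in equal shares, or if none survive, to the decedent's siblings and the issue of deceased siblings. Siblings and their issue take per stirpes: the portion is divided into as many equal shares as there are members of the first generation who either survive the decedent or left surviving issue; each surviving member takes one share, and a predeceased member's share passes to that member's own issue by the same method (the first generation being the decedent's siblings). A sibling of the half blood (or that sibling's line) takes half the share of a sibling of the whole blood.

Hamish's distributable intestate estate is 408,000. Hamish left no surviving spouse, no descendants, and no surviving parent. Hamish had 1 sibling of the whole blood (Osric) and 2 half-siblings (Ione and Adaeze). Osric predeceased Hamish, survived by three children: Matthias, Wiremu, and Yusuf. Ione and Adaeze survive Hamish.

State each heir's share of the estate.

Ione: 102,000; Adaeze: 102,000; Matthias: 68,000; Wiremu: 68,000; Yusuf: 68,000

The entire 408,000 passes to the siblings and their issue.
Counting each half-blood sibling's line as half a unit, there are 2 units in 408,000, so one unit is 204,000. Whole-blood lines (Osric) take 204,000 each; half-blood lines (Ione and Adaeze) take 102,000 each.
Osric's share (204,000) is divided into 3 shares of 68,000: Matthias, Wiremu, and Yusuf each take 68,000.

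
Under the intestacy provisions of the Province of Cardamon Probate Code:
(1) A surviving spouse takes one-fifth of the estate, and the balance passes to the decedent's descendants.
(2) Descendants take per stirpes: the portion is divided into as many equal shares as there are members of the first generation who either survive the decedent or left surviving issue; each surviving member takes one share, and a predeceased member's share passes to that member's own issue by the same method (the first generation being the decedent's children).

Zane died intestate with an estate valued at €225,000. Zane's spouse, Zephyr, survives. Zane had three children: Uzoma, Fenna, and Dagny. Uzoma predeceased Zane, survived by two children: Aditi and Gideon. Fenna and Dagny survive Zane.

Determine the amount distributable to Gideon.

Gideon receives €30,000.

Zephyr takes one-fifth of €225,000 = €45,000. The remaining €180,000 passes to the descendants.
The descendants' portion (€180,000) is divided into 3 shares of €60,000: Fenna and Dagny each take €60,000; Uzoma's €60,000 share passes to Uzoma's issue.
Uzoma's share (€60,000) is divided into 2 shares of €30,000: Aditi and Gideon each take €30,000.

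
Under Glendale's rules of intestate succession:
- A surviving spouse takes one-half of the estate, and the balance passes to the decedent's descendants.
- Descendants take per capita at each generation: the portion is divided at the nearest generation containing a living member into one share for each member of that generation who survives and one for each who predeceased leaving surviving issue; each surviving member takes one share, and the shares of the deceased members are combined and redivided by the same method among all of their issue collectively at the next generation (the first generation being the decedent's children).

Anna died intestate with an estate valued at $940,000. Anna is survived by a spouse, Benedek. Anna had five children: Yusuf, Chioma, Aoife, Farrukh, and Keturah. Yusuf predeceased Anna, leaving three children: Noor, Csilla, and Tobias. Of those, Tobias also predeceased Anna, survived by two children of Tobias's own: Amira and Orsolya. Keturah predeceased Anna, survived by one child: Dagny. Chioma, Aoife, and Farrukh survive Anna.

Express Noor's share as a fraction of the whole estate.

Noor receives 1/20 of the estate.

Benedek takes one-half of $940,000 = $470,000. The remaining $470,000 passes to the descendants.
The descendants' portion ($470,000) is divided at the children's generation into 5 shares of $94,000. Chioma, Aoife, and Farrukh each take $94,000. The 2 shares of the deceased (Yusuf and Keturah) are combined into a pool of $188,000.
That pool ($188,000) is divided at the grandchildren's generation into 4 shares of $47,000. Noor, Csilla, and Dagny each take $47,000. The remaining share for the deceased Tobias ($47,000) is carried to the next generation.
That pool ($47,000) is divided at the great-grandchildren's generation equally among Amira and Orsolya: $23,500 each.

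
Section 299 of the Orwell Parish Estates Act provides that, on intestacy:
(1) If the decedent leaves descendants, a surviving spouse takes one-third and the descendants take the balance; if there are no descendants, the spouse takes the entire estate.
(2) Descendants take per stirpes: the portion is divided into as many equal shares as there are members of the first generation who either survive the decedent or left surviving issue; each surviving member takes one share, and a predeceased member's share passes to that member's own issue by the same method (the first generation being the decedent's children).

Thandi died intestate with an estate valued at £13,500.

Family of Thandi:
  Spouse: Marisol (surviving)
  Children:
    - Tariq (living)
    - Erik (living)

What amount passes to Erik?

Marisol takes one-third of £13,500 = £4,500. The remaining £9,000 passes to the descendants.
The descendants' portion (£9,000) is divided into 2 shares of £4,500: Tariq and Erik each take £4,500.

Erik receives £4,500.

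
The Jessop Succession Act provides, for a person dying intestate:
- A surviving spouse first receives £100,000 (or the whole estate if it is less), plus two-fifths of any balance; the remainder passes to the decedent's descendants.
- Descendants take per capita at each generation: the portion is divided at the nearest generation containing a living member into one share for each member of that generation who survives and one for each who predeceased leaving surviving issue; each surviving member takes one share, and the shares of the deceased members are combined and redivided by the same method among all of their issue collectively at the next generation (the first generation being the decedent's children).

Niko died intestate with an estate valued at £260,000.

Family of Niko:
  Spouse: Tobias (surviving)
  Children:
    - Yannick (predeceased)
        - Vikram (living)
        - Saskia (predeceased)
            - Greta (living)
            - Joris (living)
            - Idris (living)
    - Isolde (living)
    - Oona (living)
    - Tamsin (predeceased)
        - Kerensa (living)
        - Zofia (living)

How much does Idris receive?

Idris receives £4,000.

Tobias first takes £100,000, leaving a balance of £160,000. Tobias then takes two-fifths of the balance (£64,000), for a total of £164,000. The remaining £96,000 passes to the descendants.
The descendants' portion (£96,000) is divided at the children's generation into 4 shares of £24,000. Isolde and Oona each take £24,000. The 2 shares of the deceased (Yannick and Tamsin) are combined into a pool of £48,000.
That pool (£48,000) is divided at the grandchildren's generation into 4 shares of £12,000. Vikram, Kerensa, and Zofia each take £12,000. The remaining share for the deceased Saskia (£12,000) is carried to the next generation.
That pool (£12,000) is divided at the great-grandchildren's generation equally among Greta, Joris, and Idris: £4,000 each.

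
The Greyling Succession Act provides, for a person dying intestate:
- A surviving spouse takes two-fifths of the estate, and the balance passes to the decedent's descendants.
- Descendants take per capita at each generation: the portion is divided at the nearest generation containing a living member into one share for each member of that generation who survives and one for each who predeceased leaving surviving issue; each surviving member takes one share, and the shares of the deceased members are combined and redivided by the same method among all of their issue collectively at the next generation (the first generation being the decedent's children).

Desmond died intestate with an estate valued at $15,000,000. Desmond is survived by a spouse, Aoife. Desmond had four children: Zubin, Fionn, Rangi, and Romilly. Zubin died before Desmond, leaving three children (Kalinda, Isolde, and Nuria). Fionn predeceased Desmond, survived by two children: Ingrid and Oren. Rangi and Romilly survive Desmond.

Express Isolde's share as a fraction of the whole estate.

Isolde receives 3/50 of the estate.

Aoife takes two-fifths of $15,000,000 = $6,000,000. The remaining $9,000,000 passes to the descendants.
The descendants' portion ($9,000,000) is divided at the children's generation into 4 shares of $2,250,000. Rangi and Romilly each take $2,250,000. The 2 shares of the deceased (Zubin and Fionn) are combined into a pool of $4,500,000.
That pool ($4,500,000) is divided at the grandchildren's generation equally among Kalinda, Isolde, Nuria, Ingrid, and Oren: $900,000 each.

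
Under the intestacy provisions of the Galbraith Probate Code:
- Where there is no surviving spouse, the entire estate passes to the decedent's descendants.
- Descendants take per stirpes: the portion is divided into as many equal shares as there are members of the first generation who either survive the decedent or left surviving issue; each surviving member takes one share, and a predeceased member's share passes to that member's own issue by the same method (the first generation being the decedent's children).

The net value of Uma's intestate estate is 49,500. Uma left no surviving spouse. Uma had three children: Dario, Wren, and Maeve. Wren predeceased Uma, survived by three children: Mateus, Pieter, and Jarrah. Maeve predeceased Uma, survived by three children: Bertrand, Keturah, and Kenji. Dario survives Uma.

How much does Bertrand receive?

The entire 49,500 passes to the descendants.
That amount (49,500) is divided into 3 shares of 16,500: Dario takes 16,500; Wren's 16,500 share passes to Wren's issue; Maeve's 16,500 share passes to Maeve's issue.
Wren's share (16,500) is divided into 3 shares of 5,500: Mateus, Pieter, and Jarrah each take 5,500.
Maeve's share (16,500) is divided into 3 shares of 5,500: Bertrand, Keturah, and Kenji each take 5,500.

Bertrand receives 5,500.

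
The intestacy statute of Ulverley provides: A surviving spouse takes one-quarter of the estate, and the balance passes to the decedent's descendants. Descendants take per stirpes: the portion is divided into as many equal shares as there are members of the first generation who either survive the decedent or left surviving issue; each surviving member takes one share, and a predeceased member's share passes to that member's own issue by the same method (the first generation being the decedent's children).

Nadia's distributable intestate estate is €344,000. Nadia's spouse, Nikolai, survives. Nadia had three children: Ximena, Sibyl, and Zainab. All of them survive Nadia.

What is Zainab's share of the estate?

Nikolai takes one-quarter of €344,000 = €86,000. The remaining €258,000 passes to the descendants.
The descendants' portion (€258,000) is divided into 3 shares of €86,000: Ximena, Sibyl, and Zainab each take €86,000.

Zainab receives €86,000.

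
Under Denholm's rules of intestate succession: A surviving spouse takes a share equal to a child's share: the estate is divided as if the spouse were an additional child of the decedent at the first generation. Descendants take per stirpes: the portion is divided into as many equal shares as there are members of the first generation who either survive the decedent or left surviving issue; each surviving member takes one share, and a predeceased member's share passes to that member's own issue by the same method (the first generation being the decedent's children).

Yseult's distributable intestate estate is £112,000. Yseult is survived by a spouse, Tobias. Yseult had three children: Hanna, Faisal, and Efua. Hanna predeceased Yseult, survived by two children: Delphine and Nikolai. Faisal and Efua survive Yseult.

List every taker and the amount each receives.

Tobias: £28,000; Delphine: £14,000; Nikolai: £14,000; Faisal: £28,000; Efua: £28,000

The spouse counts as an additional share at the children's level, so there are 4 primary shares of £28,000. Tobias takes one such share (£28,000).
The children's combined portion (£84,000) is divided into 3 shares of £28,000: Faisal and Efua each take £28,000; Hanna's £28,000 share passes to Hanna's issue.
Hanna's share (£28,000) is divided into 2 shares of £14,000: Delphine and Nikolai each take £14,000.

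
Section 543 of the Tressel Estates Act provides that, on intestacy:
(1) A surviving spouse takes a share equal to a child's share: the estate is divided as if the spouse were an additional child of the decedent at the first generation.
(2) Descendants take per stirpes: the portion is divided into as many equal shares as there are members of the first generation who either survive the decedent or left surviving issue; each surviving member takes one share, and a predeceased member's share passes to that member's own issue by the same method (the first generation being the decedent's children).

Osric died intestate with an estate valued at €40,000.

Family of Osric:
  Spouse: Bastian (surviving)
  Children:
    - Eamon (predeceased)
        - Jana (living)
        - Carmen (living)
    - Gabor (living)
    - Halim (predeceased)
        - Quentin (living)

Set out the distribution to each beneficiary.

The spouse counts as an additional share at the children's level, so there are 4 primary shares of €10,000. Bastian takes one such share (€10,000).
The children's combined portion (€30,000) is divided into 3 shares of €10,000: Gabor takes €10,000; Eamon's €10,000 share passes to Eamon's issue; Halim's €10,000 share passes to Halim's issue.
Eamon's share (€10,000) is divided into 2 shares of €5,000: Jana and Carmen each take €5,000.
Halim's share (€10,000) passes entirely to Quentin.

Bastian: €10,000; Jana: €5,000; Carmen: €5,000; Gabor: €10,000; Quentin: €10,000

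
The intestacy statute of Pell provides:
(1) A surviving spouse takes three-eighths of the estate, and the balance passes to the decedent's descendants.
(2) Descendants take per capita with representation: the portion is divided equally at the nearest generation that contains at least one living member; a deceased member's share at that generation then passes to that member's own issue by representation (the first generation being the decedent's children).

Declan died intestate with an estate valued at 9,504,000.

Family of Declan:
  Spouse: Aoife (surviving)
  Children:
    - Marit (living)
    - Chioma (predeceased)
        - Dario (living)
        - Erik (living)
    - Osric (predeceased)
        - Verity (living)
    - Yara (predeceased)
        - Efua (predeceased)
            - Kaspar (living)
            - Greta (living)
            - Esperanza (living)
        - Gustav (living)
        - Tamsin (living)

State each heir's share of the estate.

Aoife: 3,564,000; Marit: 1,485,000; Dario: 742,500; Erik: 742,500; Verity: 1,485,000; Kaspar: 165,000; Greta: 165,000; Esperanza: 165,000; Gustav: 495,000; Tamsin: 495,000

Aoife takes three-eighths of 9,504,000 = 3,564,000. The remaining 5,940,000 passes to the descendants.
The descendants' portion (5,940,000) is divided into 4 shares of 1,485,000: Marit takes 1,485,000; Chioma's 1,485,000 share passes to Chioma's issue; Osric's 1,485,000 share passes to Osric's issue; Yara's 1,485,000 share passes to Yara's issue.
Chioma's share (1,485,000) is divided into 2 shares of 742,500: Dario and Erik each take 742,500.
Osric's share (1,485,000) passes entirely to Verity.
Yara's share (1,485,000) is divided into 3 shares of 495,000: Gustav and Tamsin each take 495,000; Efua's 495,000 share passes to Efua's issue.
Efua's share (495,000) is divided into 3 shares of 165,000: Kaspar, Greta, and Esperanza each take 165,000.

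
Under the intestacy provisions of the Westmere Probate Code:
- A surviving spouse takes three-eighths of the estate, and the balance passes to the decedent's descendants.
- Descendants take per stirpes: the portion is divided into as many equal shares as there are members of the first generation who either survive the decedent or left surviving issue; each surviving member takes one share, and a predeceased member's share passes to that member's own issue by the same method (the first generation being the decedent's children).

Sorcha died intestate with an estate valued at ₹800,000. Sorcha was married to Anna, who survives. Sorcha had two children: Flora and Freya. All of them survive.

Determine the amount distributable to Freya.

Freya receives ₹250,000.

Anna takes three-eighths of ₹800,000 = ₹300,000. The remaining ₹500,000 passes to the descendants.
The descendants' portion (₹500,000) is divided into 2 shares of ₹250,000: Flora and Freya each take ₹250,000.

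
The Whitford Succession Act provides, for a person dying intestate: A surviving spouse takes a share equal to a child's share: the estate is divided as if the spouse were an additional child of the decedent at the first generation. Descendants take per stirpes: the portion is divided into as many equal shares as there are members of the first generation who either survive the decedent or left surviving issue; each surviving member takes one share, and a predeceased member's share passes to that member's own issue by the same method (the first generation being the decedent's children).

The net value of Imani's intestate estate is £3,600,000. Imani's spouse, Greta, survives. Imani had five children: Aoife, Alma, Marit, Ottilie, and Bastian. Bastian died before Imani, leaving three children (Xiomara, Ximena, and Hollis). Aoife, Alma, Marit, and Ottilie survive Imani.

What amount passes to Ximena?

The spouse counts as an additional share at the children's level, so there are 6 primary shares of £600,000. Greta takes one such share (£600,000).
The children's combined portion (£3,000,000) is divided into 5 shares of £600,000: Aoife, Alma, Marit, and Ottilie each take £600,000; Bastian's £600,000 share passes to Bastian's issue.
Bastian's share (£600,000) is divided into 3 shares of £200,000: Xiomara, Ximena, and Hollis each take £200,000.

Ximena receives £200,000.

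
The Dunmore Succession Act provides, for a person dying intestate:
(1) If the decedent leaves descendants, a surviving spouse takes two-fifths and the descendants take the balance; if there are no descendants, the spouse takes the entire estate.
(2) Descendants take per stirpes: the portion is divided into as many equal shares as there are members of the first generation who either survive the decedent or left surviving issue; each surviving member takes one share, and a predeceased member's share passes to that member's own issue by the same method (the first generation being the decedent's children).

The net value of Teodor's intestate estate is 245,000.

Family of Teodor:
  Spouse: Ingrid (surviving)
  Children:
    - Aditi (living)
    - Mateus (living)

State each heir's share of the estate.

Ingrid: 98,000; Aditi: 73,500; Mateus: 73,500

Ingrid takes two-fifths of 245,000 = 98,000. The remaining 147,000 passes to the descendants.
The descendants' portion (147,000) is divided into 2 shares of 73,500: Aditi and Mateus each take 73,500.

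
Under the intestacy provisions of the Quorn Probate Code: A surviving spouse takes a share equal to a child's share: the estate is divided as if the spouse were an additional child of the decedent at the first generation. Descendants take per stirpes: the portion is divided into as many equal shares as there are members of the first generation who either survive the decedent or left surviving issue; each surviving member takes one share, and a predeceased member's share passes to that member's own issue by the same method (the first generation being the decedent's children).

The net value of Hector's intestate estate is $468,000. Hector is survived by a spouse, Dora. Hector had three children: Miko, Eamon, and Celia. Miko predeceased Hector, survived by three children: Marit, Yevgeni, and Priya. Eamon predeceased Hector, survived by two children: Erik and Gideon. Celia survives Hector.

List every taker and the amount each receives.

The spouse counts as an additional share at the children's level, so there are 4 primary shares of $117,000. Dora takes one such share ($117,000).
The children's combined portion ($351,000) is divided into 3 shares of $117,000: Celia takes $117,000; Miko's $117,000 share passes to Miko's issue; Eamon's $117,000 share passes to Eamon's issue.
Miko's share ($117,000) is divided into 3 shares of $39,000: Marit, Yevgeni, and Priya each take $39,000.
Eamon's share ($117,000) is divided into 2 shares of $58,500: Erik and Gideon each take $58,500.

Dora: $117,000; Marit: $39,000; Yevgeni: $39,000; Priya: $39,000; Erik: $58,500; Gideon: $58,500; Celia: $117,000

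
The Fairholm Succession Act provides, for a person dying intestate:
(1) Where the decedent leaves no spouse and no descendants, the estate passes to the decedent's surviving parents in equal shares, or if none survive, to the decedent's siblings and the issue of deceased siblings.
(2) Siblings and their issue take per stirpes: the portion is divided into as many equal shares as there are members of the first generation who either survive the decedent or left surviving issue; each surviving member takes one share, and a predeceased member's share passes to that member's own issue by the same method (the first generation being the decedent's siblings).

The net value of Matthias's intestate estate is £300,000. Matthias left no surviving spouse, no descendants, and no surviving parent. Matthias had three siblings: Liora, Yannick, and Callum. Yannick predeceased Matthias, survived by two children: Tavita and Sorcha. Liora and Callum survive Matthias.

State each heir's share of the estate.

The entire £300,000 passes to the siblings and their issue.
That amount (£300,000) is divided into 3 shares of £100,000: Liora and Callum each take £100,000; Yannick's £100,000 share passes to Yannick's issue.
Yannick's share (£100,000) is divided into 2 shares of £50,000: Tavita and Sorcha each take £50,000.

Liora: £100,000; Tavita: £50,000; Sorcha: £50,000; Callum: £100,000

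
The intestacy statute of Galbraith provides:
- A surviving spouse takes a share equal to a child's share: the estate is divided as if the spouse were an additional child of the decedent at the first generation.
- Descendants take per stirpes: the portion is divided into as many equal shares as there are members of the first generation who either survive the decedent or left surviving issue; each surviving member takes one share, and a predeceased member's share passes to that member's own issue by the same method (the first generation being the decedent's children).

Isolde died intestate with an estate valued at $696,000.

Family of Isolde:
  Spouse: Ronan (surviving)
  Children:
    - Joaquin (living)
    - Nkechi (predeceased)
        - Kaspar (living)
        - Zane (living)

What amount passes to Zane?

Zane receives $116,000.

The spouse counts as an additional share at the children's level, so there are 3 primary shares of $232,000. Ronan takes one such share ($232,000).
The children's combined portion ($464,000) is divided into 2 shares of $232,000: Joaquin takes $232,000; Nkechi's $232,000 share passes to Nkechi's issue.
Nkechi's share ($232,000) is divided into 2 shares of $116,000: Kaspar and Zane each take $116,000.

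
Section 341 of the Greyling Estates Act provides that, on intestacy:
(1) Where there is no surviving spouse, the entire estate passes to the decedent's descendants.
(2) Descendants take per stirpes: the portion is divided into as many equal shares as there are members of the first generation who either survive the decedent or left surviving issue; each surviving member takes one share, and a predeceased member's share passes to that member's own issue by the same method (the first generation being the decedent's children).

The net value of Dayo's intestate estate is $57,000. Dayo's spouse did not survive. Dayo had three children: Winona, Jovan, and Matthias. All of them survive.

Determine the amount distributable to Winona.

The entire $57,000 passes to the descendants.
That amount ($57,000) is divided into 3 shares of $19,000: Winona, Jovan, and Matthias each take $19,000.

Winona receives $19,000.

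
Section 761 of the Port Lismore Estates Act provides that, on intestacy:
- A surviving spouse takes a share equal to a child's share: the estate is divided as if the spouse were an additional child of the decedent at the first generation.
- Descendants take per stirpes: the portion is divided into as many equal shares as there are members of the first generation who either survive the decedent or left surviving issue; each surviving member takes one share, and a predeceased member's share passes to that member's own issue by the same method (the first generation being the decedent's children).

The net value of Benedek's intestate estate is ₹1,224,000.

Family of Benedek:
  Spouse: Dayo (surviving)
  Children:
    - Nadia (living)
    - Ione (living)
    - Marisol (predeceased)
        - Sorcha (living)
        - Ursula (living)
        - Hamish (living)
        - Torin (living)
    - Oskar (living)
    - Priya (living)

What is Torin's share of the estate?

Torin receives ₹51,000.

The spouse counts as an additional share at the children's level, so there are 6 primary shares of ₹204,000. Dayo takes one such share (₹204,000).
The children's combined portion (₹1,020,000) is divided into 5 shares of ₹204,000: Nadia, Ione, Oskar, and Priya each take ₹204,000; Marisol's ₹204,000 share passes to Marisol's issue.
Marisol's share (₹204,000) is divided into 4 shares of ₹51,000: Sorcha, Ursula, Hamish, and Torin each take ₹51,000.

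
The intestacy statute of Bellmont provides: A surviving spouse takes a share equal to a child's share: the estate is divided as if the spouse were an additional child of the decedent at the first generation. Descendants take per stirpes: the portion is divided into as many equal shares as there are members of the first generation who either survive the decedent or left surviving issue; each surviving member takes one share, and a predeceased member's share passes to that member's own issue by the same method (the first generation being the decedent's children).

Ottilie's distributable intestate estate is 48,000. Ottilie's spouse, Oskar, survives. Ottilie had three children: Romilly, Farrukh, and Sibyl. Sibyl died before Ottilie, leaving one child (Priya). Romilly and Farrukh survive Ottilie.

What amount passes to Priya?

The spouse counts as an additional share at the children's level, so there are 4 primary shares of 12,000. Oskar takes one such share (12,000).
The children's combined portion (36,000) is divided into 3 shares of 12,000: Romilly and Farrukh each take 12,000; Sibyl's 12,000 share passes to Sibyl's issue.
Sibyl's share (12,000) passes entirely to Priya.

Priya receives 12,000.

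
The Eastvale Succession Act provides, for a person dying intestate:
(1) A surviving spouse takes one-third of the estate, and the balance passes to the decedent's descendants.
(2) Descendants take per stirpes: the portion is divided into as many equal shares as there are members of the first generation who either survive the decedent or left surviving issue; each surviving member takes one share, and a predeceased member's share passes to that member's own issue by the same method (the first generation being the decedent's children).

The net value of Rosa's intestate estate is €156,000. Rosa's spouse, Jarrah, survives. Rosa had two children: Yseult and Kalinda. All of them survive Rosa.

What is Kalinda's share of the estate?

Jarrah takes one-third of €156,000 = €52,000. The remaining €104,000 passes to the descendants.
The descendants' portion (€104,000) is divided into 2 shares of €52,000: Yseult and Kalinda each take €52,000.

Kalinda receives €52,000.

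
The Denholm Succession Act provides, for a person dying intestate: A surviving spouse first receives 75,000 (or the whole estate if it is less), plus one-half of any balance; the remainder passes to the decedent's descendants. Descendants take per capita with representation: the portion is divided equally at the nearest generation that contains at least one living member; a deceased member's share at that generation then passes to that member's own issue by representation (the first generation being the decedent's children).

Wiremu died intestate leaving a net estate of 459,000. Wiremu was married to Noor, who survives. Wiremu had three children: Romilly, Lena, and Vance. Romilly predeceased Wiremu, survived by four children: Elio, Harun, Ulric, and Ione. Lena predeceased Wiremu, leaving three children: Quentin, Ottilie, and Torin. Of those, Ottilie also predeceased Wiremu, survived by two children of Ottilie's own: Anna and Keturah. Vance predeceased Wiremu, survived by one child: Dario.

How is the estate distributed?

Noor: 267,000; Elio: 24,000; Harun: 24,000; Ulric: 24,000; Ione: 24,000; Quentin: 24,000; Anna: 12,000; Keturah: 12,000; Torin: 24,000; Dario: 24,000

Noor first takes 75,000, leaving a balance of 384,000. Noor then takes one-half of the balance (192,000), for a total of 267,000. The remaining 192,000 passes to the descendants.
No child survives, so the initial division is made at the grandchildren's generation.
The descendants' portion (192,000) is divided into 8 shares of 24,000: Elio, Harun, Ulric, Ione, Quentin, Torin, and Dario each take 24,000; Ottilie's 24,000 share passes to Ottilie's issue.
Ottilie's share (24,000) is divided into 2 shares of 12,000: Anna and Keturah each take 12,000.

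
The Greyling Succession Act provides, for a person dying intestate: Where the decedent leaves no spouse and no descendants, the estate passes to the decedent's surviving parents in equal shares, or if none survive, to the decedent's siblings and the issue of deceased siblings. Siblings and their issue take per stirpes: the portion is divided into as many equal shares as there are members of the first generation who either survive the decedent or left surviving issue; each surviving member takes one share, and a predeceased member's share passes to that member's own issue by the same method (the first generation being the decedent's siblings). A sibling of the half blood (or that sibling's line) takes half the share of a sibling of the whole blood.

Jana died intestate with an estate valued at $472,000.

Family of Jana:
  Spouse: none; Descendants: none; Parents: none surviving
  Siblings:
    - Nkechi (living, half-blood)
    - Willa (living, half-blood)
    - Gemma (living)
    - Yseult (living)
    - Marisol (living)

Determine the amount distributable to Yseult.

The entire $472,000 passes to the siblings and their issue.
Counting each half-blood sibling's line as half a unit, there are 4 units in $472,000, so one unit is $118,000. Whole-blood lines (Gemma, Yseult, and Marisol) take $118,000 each; half-blood lines (Nkechi and Willa) take $59,000 each.

Yseult receives $118,000.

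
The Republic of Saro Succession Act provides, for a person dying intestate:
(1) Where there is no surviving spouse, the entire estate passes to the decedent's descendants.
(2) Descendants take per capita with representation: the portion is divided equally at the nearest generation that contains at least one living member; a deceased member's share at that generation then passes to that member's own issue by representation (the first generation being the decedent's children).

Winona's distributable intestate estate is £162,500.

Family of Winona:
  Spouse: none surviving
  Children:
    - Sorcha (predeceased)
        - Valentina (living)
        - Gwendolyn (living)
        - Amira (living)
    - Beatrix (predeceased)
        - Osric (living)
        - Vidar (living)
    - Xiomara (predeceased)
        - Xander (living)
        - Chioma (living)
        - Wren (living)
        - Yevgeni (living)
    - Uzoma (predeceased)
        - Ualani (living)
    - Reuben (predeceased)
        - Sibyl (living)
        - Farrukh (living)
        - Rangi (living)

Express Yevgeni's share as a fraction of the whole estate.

The entire £162,500 passes to the descendants.
No child survives, so the initial division is made at the grandchildren's generation.
That amount (£162,500) is divided into 13 shares of £12,500: Valentina, Gwendolyn, Amira, Osric, Vidar, Xander, Chioma, Wren, Yevgeni, Ualani, Sibyl, Farrukh, and Rangi each take £12,500.

Yevgeni receives 1/13 of the estate.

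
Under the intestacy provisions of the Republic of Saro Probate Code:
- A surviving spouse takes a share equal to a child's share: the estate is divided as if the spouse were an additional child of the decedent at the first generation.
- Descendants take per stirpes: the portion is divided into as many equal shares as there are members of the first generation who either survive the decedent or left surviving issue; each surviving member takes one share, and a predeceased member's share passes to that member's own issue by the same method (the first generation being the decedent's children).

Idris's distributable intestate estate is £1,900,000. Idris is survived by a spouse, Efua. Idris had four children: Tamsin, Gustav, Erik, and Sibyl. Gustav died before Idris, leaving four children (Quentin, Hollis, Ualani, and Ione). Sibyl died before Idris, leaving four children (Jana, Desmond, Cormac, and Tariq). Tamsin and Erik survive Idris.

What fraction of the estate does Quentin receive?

The spouse counts as an additional share at the children's level, so there are 5 primary shares of £380,000. Efua takes one such share (£380,000).
The children's combined portion (£1,520,000) is divided into 4 shares of £380,000: Tamsin and Erik each take £380,000; Gustav's £380,000 share passes to Gustav's issue; Sibyl's £380,000 share passes to Sibyl's issue.
Gustav's share (£380,000) is divided into 4 shares of £95,000: Quentin, Hollis, Ualani, and Ione each take £95,000.
Sibyl's share (£380,000) is divided into 4 shares of £95,000: Jana, Desmond, Cormac, and Tariq each take £95,000.

Quentin receives 1/20 of the estate.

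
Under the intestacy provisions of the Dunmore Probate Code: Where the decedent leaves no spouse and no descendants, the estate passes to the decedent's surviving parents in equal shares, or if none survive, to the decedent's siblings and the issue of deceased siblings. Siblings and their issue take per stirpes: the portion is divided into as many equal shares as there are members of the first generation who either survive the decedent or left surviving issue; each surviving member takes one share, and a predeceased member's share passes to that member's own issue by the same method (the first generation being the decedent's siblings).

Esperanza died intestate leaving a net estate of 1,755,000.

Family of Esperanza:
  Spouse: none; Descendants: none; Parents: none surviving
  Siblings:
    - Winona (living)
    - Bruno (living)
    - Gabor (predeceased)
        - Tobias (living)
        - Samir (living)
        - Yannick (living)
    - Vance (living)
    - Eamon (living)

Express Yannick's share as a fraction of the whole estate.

Yannick receives 1/15 of the estate.

The entire 1,755,000 passes to the siblings and their issue.
That amount (1,755,000) is divided into 5 shares of 351,000: Winona, Bruno, Vance, and Eamon each take 351,000; Gabor's 351,000 share passes to Gabor's issue.
Gabor's share (351,000) is divided into 3 shares of 117,000: Tobias, Samir, and Yannick each take 117,000.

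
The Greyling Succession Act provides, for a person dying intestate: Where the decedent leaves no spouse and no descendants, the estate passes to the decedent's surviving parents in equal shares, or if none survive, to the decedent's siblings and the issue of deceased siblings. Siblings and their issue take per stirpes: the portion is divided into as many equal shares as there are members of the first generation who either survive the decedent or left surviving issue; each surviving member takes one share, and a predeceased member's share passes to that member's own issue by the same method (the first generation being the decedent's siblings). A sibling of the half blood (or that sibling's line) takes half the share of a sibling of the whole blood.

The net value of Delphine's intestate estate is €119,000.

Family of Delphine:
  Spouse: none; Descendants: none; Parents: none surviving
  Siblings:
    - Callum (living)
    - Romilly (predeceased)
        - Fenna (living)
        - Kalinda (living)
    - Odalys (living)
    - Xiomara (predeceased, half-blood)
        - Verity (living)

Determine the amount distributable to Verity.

The entire €119,000 passes to the siblings and their issue.
Counting each half-blood sibling's line as half a unit, there are 7/2 units in €119,000, so one unit is €34,000. Whole-blood lines (Callum, Romilly, and Odalys) take €34,000 each; half-blood lines (Xiomara) take €17,000 each.
Romilly's share (€34,000) is divided into 2 shares of €17,000: Fenna and Kalinda each take €17,000.
Xiomara's share (€17,000) passes entirely to Verity.

Verity receives €17,000.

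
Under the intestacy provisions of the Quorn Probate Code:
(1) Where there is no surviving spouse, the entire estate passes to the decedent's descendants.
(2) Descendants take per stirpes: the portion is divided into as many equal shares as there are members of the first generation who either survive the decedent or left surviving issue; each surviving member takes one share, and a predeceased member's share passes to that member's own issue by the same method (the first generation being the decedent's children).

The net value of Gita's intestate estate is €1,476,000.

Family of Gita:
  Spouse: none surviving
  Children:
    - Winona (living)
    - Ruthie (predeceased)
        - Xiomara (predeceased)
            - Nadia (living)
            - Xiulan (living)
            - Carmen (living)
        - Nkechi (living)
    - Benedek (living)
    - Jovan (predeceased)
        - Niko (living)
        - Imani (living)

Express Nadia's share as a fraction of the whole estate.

The entire €1,476,000 passes to the descendants.
That amount (€1,476,000) is divided into 4 shares of €369,000: Winona and Benedek each take €369,000; Ruthie's €369,000 share passes to Ruthie's issue; Jovan's €369,000 share passes to Jovan's issue.
Ruthie's share (€369,000) is divided into 2 shares of €184,500: Nkechi takes €184,500; Xiomara's €184,500 share passes to Xiomara's issue.
Xiomara's share (€184,500) is divided into 3 shares of €61,500: Nadia, Xiulan, and Carmen each take €61,500.
Jovan's share (€369,000) is divided into 2 shares of €184,500: Niko and Imani each take €184,500.

Nadia receives 1/24 of the estate.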